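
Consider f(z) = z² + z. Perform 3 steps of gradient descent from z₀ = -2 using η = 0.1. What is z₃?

-1.268

f′(z) = 2z + 1
Step 1: f′(-2) = -3; z₁ = -2 − 0.1·(-3) = -1.7
Step 2: f′(-1.7) = -2.4; z₂ = -1.7 − 0.1·(-2.4) = -1.46
Step 3: f′(-1.46) = -1.92; z₃ = -1.46 − 0.1·(-1.92) = -1.268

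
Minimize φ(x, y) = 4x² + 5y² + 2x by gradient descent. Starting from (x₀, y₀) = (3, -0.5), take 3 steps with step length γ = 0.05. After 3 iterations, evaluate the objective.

1.74074725

∇φ = (8x + 2, 10y)
Step 1: at (3, -0.5), ∇φ = (26, -5) → (3, -0.5) − 0.05·(26, -5) = (1.7, -0.25)
Step 2: at (1.7, -0.25), ∇φ = (15.6, -2.5) → (1.7, -0.25) − 0.05·(15.6, -2.5) = (0.92, -0.125)
Step 3: at (0.92, -0.125), ∇φ = (9.36, -1.25) → (0.92, -0.125) − 0.05·(9.36, -1.25) = (0.452, -0.0625)
φ(0.452, -0.0625) = 1.74074725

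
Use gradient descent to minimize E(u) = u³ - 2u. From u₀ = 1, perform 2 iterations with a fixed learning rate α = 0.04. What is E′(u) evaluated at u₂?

0.591397691392

E′(u) = 3u² - 2
Step 1: E′(1) = 1; u₁ = 1 − 0.04·1 = 0.96
Step 2: E′(0.96) = 0.7648; u₂ = 0.96 − 0.04·0.7648 = 0.929408
E′(u) at (0.929408) = 0.591397691392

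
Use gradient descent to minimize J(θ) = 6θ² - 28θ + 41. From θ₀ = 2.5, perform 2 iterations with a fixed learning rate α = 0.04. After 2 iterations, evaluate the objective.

8.34551936

J′(θ) = 12θ - 28
Step 1: J′(2.5) = 2; θ₁ = 2.5 − 0.04·2 = 2.42
Step 2: J′(2.42) = 1.04; θ₂ = 2.42 − 0.04·1.04 = 2.3784
J(2.3784) = 8.34551936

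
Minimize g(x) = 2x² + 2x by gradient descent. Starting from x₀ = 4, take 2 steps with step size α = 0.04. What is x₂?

g′(x) = 4x + 2
x₁ = 4 − 0.04·18 = 3.28
x₂ = 3.28 − 0.04·15.12 = 2.6752

2.6752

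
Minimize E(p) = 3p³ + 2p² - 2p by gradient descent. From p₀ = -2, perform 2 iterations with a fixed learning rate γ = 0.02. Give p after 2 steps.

-3.421472

E′(p) = 9p² + 4p - 2
Step 1: E′(-2) = 26; p₁ = -2 − 0.02·26 = -2.52
Step 2: E′(-2.52) = 45.0736; p₂ = -2.52 − 0.02·45.0736 = -3.421472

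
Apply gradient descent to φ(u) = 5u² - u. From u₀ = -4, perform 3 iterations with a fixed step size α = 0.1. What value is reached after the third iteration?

0.1

φ′(u) = 10u - 1
u₁ = -4 − 0.1·(-41) = 0.1
u₂ = 0.1 − 0.1·0 = 0.1
u₃ = 0.1 − 0.1·0 = 0.1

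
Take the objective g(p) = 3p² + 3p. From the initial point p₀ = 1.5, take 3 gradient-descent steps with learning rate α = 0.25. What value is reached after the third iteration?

g′(p) = 6p + 3
Step 1: g′(1.5) = 12; p₁ = 1.5 − 0.25·12 = -1.5
Step 2: g′(-1.5) = -6; p₂ = -1.5 − 0.25·(-6) = 0
Step 3: g′(0) = 3; p₃ = 0 − 0.25·3 = -0.75

-0.75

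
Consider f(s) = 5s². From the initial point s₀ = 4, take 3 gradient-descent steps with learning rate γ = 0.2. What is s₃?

-4

f′(s) = 10s
s₁ = 4 − 0.2·40 = -4
s₂ = -4 − 0.2·(-40) = 4
s₃ = 4 − 0.2·40 = -4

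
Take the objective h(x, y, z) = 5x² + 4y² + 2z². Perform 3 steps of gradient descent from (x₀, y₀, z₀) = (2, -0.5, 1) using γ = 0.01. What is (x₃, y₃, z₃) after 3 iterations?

(1.458, -0.389344, 0.884736)

∇h = (10x, 8y, 4z)
Step 1: at (2, -0.5, 1), ∇h = (20, -4, 4) → (2, -0.5, 1) − 0.01·(20, -4, 4) = (1.8, -0.46, 0.96)
Step 2: at (1.8, -0.46, 0.96), ∇h = (18, -3.68, 3.84) → (1.8, -0.46, 0.96) − 0.01·(18, -3.68, 3.84) = (1.62, -0.4232, 0.9216)
Step 3: at (1.62, -0.4232, 0.9216), ∇h = (16.2, -3.3856, 3.6864) → (1.62, -0.4232, 0.9216) − 0.01·(16.2, -3.3856, 3.6864) = (1.458, -0.389344, 0.884736)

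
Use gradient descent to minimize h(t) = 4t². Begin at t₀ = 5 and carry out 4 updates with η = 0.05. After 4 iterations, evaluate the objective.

1.679616

h′(t) = 8t
t₁ = 5 − 0.05·40 = 3
t₂ = 3 − 0.05·24 = 1.8
t₃ = 1.8 − 0.05·14.4 = 1.08
t₄ = 1.08 − 0.05·8.64 = 0.648
h(0.648) = 1.679616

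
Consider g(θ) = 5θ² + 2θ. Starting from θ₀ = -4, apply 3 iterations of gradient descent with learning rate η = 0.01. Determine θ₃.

g′(θ) = 10θ + 2
Step 1: g′(-4) = -38; θ₁ = -4 − 0.01·(-38) = -3.62
Step 2: g′(-3.62) = -34.2; θ₂ = -3.62 − 0.01·(-34.2) = -3.278
Step 3: g′(-3.278) = -30.78; θ₃ = -3.278 − 0.01·(-30.78) = -2.9702

-2.9702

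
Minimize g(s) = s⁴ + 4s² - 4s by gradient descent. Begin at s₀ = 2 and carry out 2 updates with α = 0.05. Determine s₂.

g′(s) = 4s³ + 8s - 4
Step 1: g′(2) = 44; s₁ = 2 − 0.05·44 = -0.2
Step 2: g′(-0.2) = -5.632; s₂ = -0.2 − 0.05·(-5.632) = 0.0816

0.0816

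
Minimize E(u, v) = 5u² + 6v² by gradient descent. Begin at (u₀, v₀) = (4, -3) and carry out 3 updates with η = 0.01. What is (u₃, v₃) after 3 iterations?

∇E = (10u, 12v)
Step 1: at (4, -3), ∇E = (40, -36) → (4, -3) − 0.01·(40, -36) = (3.6, -2.64)
Step 2: at (3.6, -2.64), ∇E = (36, -31.68) → (3.6, -2.64) − 0.01·(36, -31.68) = (3.24, -2.3232)
Step 3: at (3.24, -2.3232), ∇E = (32.4, -27.8784) → (3.24, -2.3232) − 0.01·(32.4, -27.8784) = (2.916, -2.044416)

(2.916, -2.044416)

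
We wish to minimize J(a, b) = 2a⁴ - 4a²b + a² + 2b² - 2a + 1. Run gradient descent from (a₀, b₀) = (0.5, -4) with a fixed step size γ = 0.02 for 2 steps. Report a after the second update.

∇J = (8a³ - 8ab + 2a - 2, -4a² + 4b)
Step 1: at (0.5, -4), ∇J = (16, -17) → (0.5, -4) − 0.02·(16, -17) = (0.18, -3.66)
Step 2: at (0.18, -3.66), ∇J = (3.677056, -14.7696) → (0.18, -3.66) − 0.02·(3.677056, -14.7696) = (0.10645888, -3.364608)
a = 0.10645888

0.10645888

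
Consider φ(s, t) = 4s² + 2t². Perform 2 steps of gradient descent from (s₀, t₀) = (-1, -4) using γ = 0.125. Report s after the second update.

0

∇φ = (8s, 4t)
Step 1: at (-1, -4), ∇φ = (-8, -16) → (-1, -4) − 0.125·(-8, -16) = (0, -2)
Step 2: at (0, -2), ∇φ = (0, -8) → (0, -2) − 0.125·(0, -8) = (0, -1)
s = 0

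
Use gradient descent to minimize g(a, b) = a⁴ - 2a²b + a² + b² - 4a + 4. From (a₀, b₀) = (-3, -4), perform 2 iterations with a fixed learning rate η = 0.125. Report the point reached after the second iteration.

∇g = (4a³ - 4ab + 2a - 4, -2a² + 2b)
(a₁, b₁) = (-3, -4) − 0.125·(-166, -26) = (17.75, -0.75)
(a₂, b₂) = (17.75, -0.75) − 0.125·(22454.1875, -631.625) = (-2789.0234375, 78.203125)

(-2789.0234375, 78.203125)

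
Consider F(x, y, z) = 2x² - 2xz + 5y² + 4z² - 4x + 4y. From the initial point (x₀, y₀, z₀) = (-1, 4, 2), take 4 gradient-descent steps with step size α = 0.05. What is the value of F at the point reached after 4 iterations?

∇F = (4x - 2z - 4, 10y + 4, -2x + 8z)
Step 1: at (-1, 4, 2), ∇F = (-12, 44, 18) → (-1, 4, 2) − 0.05·(-12, 44, 18) = (-0.4, 1.8, 1.1)
Step 2: at (-0.4, 1.8, 1.1), ∇F = (-7.8, 22, 9.6) → (-0.4, 1.8, 1.1) − 0.05·(-7.8, 22, 9.6) = (-0.01, 0.7, 0.62)
Step 3: at (-0.01, 0.7, 0.62), ∇F = (-5.28, 11, 4.98) → (-0.01, 0.7, 0.62) − 0.05·(-5.28, 11, 4.98) = (0.254, 0.15, 0.371)
Step 4: at (0.254, 0.15, 0.371), ∇F = (-3.726, 5.5, 2.46) → (0.254, 0.15, 0.371) − 0.05·(-3.726, 5.5, 2.46) = (0.4403, -0.125, 0.248)
F(0.4403, -0.125, 0.248) = -1.76771962

-1.76771962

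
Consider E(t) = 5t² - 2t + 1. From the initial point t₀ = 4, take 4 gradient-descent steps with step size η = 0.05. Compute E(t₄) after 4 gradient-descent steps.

E′(t) = 10t - 2
t₁ = 4 − 0.05·38 = 2.1
t₂ = 2.1 − 0.05·19 = 1.15
t₃ = 1.15 − 0.05·9.5 = 0.675
t₄ = 0.675 − 0.05·4.75 = 0.4375
E(0.4375) = 1.08203125

1.08203125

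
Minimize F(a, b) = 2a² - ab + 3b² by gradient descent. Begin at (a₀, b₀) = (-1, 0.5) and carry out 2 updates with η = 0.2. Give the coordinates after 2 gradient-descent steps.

∇F = (4a - b, -a + 6b)
(a₁, b₁) = (-1, 0.5) − 0.2·(-4.5, 4) = (-0.1, -0.3)
(a₂, b₂) = (-0.1, -0.3) − 0.2·(-0.1, -1.7) = (-0.08, 0.04)

(-0.08, 0.04)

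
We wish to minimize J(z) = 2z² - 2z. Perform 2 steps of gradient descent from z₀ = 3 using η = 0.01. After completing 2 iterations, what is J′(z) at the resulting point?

J′(z) = 4z - 2
z₁ = 3 − 0.01·10 = 2.9
z₂ = 2.9 − 0.01·9.6 = 2.804
J′(z) at (2.804) = 9.216

9.216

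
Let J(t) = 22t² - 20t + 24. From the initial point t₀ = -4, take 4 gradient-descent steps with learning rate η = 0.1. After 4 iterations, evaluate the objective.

7795821.57391872

J′(t) = 44t - 20
t₁ = -4 − 0.1·(-196) = 15.6
t₂ = 15.6 − 0.1·666.4 = -51.04
t₃ = -51.04 − 0.1·(-2265.76) = 175.536
t₄ = 175.536 − 0.1·7703.584 = -594.8224
J(-594.8224) = 7795821.57391872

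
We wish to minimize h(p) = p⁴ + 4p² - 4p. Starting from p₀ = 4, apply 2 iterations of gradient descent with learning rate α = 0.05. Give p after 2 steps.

206.3216

h′(p) = 4p³ + 8p - 4
p₁ = 4 − 0.05·284 = -10.2
p₂ = -10.2 − 0.05·(-4330.432) = 206.3216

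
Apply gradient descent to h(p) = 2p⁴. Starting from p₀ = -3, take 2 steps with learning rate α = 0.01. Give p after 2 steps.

h′(p) = 8p³
p₁ = -3 − 0.01·(-216) = -0.84
p₂ = -0.84 − 0.01·(-4.741632) = -0.79258368

-0.79258368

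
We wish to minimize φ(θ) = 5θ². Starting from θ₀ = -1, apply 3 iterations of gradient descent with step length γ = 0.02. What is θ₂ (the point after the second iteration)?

φ′(θ) = 10θ
θ₁ = -1 − 0.02·(-10) = -0.8
θ₂ = -0.8 − 0.02·(-8) = -0.64

-0.64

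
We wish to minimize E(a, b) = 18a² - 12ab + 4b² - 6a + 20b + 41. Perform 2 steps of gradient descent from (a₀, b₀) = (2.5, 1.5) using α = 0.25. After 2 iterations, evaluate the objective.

319002.5

∇E = (36a - 12b - 6, -12a + 8b + 20)
Step 1: at (2.5, 1.5), ∇E = (66, 2) → (2.5, 1.5) − 0.25·(66, 2) = (-14, 1)
Step 2: at (-14, 1), ∇E = (-522, 196) → (-14, 1) − 0.25·(-522, 196) = (116.5, -48)
E(116.5, -48) = 319002.5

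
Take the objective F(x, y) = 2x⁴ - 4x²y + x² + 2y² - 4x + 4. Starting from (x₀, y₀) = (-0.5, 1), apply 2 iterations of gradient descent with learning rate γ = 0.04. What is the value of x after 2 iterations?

∇F = (8x³ - 8xy + 2x - 4, -4x² + 4y)
(x₁, y₁) = (-0.5, 1) − 0.04·(-2, 3) = (-0.42, 0.88)
(x₂, y₂) = (-0.42, 0.88) − 0.04·(-2.475904, 2.8144) = (-0.32096384, 0.767424)
x = -0.32096384

-0.32096384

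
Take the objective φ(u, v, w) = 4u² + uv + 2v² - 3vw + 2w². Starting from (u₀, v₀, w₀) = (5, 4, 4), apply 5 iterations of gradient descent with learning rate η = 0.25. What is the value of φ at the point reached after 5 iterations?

∇φ = (8u + v, u + 4v - 3w, -3v + 4w)
(u₁, v₁, w₁) = (5, 4, 4) − 0.25·(44, 9, 4) = (-6, 1.75, 3)
(u₂, v₂, w₂) = (-6, 1.75, 3) − 0.25·(-46.25, -8, 6.75) = (5.5625, 3.75, 1.3125)
(u₃, v₃, w₃) = (5.5625, 3.75, 1.3125) − 0.25·(48.25, 16.625, -6) = (-6.5, -0.40625, 2.8125)
(u₄, v₄, w₄) = (-6.5, -0.40625, 2.8125) − 0.25·(-52.40625, -16.5625, 12.46875) = (6.6015625, 3.734375, -0.3046875)
(u₅, v₅, w₅) = (6.6015625, 3.734375, -0.3046875) − 0.25·(56.546875, 22.453125, -12.421875) = (-7.53515625, -1.87890625, 2.80078125)
φ(-7.53515625, -1.87890625, 2.80078125) = 279.8087158203125

279.8087158203125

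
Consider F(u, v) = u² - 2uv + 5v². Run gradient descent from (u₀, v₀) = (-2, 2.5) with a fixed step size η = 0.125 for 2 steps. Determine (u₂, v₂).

∇F = (2u - 2v, -2u + 10v)
Step 1: at (-2, 2.5), ∇F = (-9, 29) → (-2, 2.5) − 0.125·(-9, 29) = (-0.875, -1.125)
Step 2: at (-0.875, -1.125), ∇F = (0.5, -9.5) → (-0.875, -1.125) − 0.125·(0.5, -9.5) = (-0.9375, 0.0625)

(-0.9375, 0.0625)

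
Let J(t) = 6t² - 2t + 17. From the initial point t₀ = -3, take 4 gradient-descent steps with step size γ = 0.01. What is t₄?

J′(t) = 12t - 2
t₁ = -3 − 0.01·(-38) = -2.62
t₂ = -2.62 − 0.01·(-33.44) = -2.2856
t₃ = -2.2856 − 0.01·(-29.4272) = -1.991328
t₄ = -1.991328 − 0.01·(-25.895936) = -1.73236864

-1.73236864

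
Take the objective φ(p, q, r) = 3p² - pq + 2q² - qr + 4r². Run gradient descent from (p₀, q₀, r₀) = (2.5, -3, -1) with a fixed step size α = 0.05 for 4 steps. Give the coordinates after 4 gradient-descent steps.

(0.35661875, -1.13664375, -0.32998125)

∇φ = (6p - q, -p + 4q - r, -q + 8r)
Step 1: at (2.5, -3, -1), ∇φ = (18, -13.5, -5) → (2.5, -3, -1) − 0.05·(18, -13.5, -5) = (1.6, -2.325, -0.75)
Step 2: at (1.6, -2.325, -0.75), ∇φ = (11.925, -10.15, -3.675) → (1.6, -2.325, -0.75) − 0.05·(11.925, -10.15, -3.675) = (1.00375, -1.8175, -0.56625)
Step 3: at (1.00375, -1.8175, -0.56625), ∇φ = (7.84, -7.7075, -2.7125) → (1.00375, -1.8175, -0.56625) − 0.05·(7.84, -7.7075, -2.7125) = (0.61175, -1.432125, -0.430625)
Step 4: at (0.61175, -1.432125, -0.430625), ∇φ = (5.102625, -5.909625, -2.012875) → (0.61175, -1.432125, -0.430625) − 0.05·(5.102625, -5.909625, -2.012875) = (0.35661875, -1.13664375, -0.32998125)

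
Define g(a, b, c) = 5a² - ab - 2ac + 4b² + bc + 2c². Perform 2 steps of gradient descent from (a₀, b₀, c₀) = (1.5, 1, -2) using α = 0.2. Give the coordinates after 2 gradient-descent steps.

∇g = (10a - b - 2c, -a + 8b + c, -2a + b + 4c)
Step 1: at (1.5, 1, -2), ∇g = (18, 4.5, -10) → (1.5, 1, -2) − 0.2·(18, 4.5, -10) = (-2.1, 0.1, 0)
Step 2: at (-2.1, 0.1, 0), ∇g = (-21.1, 2.9, 4.3) → (-2.1, 0.1, 0) − 0.2·(-21.1, 2.9, 4.3) = (2.12, -0.48, -0.86)

(2.12, -0.48, -0.86)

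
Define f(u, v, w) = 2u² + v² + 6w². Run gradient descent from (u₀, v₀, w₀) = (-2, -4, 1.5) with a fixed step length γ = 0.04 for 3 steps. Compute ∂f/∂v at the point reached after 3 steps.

∇f = (4u, 2v, 12w)
Step 1: at (-2, -4, 1.5), ∇f = (-8, -8, 18) → (-2, -4, 1.5) − 0.04·(-8, -8, 18) = (-1.68, -3.68, 0.78)
Step 2: at (-1.68, -3.68, 0.78), ∇f = (-6.72, -7.36, 9.36) → (-1.68, -3.68, 0.78) − 0.04·(-6.72, -7.36, 9.36) = (-1.4112, -3.3856, 0.4056)
Step 3: at (-1.4112, -3.3856, 0.4056), ∇f = (-5.6448, -6.7712, 4.8672) → (-1.4112, -3.3856, 0.4056) − 0.04·(-5.6448, -6.7712, 4.8672) = (-1.185408, -3.114752, 0.210912)
∂f/∂v at (-1.185408, -3.114752, 0.210912) = -6.229504

-6.229504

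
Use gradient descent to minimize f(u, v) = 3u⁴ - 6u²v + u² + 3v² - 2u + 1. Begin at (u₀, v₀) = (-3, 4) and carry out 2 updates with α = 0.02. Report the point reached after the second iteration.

∇f = (12u³ - 12uv + 2u - 2, -6u² + 6v)
(u₁, v₁) = (-3, 4) − 0.02·(-188, -30) = (0.76, 4.6)
(u₂, v₂) = (0.76, 4.6) − 0.02·(-37.164288, 24.1344) = (1.50328576, 4.117312)

(1.50328576, 4.117312)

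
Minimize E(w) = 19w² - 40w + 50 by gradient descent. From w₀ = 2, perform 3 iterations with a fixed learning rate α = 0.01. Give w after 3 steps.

E′(w) = 38w - 40
w₁ = 2 − 0.01·36 = 1.64
w₂ = 1.64 − 0.01·22.32 = 1.4168
w₃ = 1.4168 − 0.01·13.8384 = 1.278416

1.278416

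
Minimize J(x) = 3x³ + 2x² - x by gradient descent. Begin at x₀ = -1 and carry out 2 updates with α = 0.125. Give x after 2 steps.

-3.15625

J′(x) = 9x² + 4x - 1
x₁ = -1 − 0.125·4 = -1.5
x₂ = -1.5 − 0.125·13.25 = -3.15625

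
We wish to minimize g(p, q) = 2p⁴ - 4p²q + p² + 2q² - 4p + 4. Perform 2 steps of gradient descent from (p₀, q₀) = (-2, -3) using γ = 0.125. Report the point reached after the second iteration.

(-2180.25, 84.75)

∇g = (8p³ - 8pq + 2p - 4, -4p² + 4q)
Step 1: at (-2, -3), ∇g = (-120, -28) → (-2, -3) − 0.125·(-120, -28) = (13, 0.5)
Step 2: at (13, 0.5), ∇g = (17546, -674) → (13, 0.5) − 0.125·(17546, -674) = (-2180.25, 84.75)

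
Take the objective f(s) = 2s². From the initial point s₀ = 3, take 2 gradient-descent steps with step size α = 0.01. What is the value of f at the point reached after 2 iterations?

f′(s) = 4s
s₁ = 3 − 0.01·12 = 2.88
s₂ = 2.88 − 0.01·11.52 = 2.7648
f(2.7648) = 15.28823808

15.28823808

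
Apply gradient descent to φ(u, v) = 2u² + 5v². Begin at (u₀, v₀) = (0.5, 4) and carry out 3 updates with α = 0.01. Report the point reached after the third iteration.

∇φ = (4u, 10v)
(u₁, v₁) = (0.5, 4) − 0.01·(2, 40) = (0.48, 3.6)
(u₂, v₂) = (0.48, 3.6) − 0.01·(1.92, 36) = (0.4608, 3.24)
(u₃, v₃) = (0.4608, 3.24) − 0.01·(1.8432, 32.4) = (0.442368, 2.916)

(0.442368, 2.916)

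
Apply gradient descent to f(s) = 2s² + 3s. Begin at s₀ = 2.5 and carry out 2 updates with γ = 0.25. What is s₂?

-0.75

f′(s) = 4s + 3
Step 1: f′(2.5) = 13; s₁ = 2.5 − 0.25·13 = -0.75
Step 2: f′(-0.75) = 0; s₂ = -0.75 − 0.25·0 = -0.75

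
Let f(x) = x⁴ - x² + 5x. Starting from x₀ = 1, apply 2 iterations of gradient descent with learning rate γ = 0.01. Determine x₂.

0.86642572

f′(x) = 4x³ - 2x + 5
Step 1: f′(1) = 7; x₁ = 1 − 0.01·7 = 0.93
Step 2: f′(0.93) = 6.357428; x₂ = 0.93 − 0.01·6.357428 = 0.86642572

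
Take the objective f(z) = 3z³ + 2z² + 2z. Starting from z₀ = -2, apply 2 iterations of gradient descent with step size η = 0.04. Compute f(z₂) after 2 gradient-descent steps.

f′(z) = 9z² + 4z + 2
z₁ = -2 − 0.04·30 = -3.2
z₂ = -3.2 − 0.04·81.36 = -6.4544
f(-6.4544) = -736.247199383552

-736.247199383552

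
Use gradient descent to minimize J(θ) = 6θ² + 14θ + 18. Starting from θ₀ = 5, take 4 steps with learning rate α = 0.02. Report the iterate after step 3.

1.540352

J′(θ) = 12θ + 14
Step 1: J′(5) = 74; θ₁ = 5 − 0.02·74 = 3.52
Step 2: J′(3.52) = 56.24; θ₂ = 3.52 − 0.02·56.24 = 2.3952
Step 3: J′(2.3952) = 42.7424; θ₃ = 2.3952 − 0.02·42.7424 = 1.540352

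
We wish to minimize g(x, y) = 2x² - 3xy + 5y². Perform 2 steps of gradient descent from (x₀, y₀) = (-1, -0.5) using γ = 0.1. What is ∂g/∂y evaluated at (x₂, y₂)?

∇g = (4x - 3y, -3x + 10y)
Step 1: at (-1, -0.5), ∇g = (-2.5, -2) → (-1, -0.5) − 0.1·(-2.5, -2) = (-0.75, -0.3)
Step 2: at (-0.75, -0.3), ∇g = (-2.1, -0.75) → (-0.75, -0.3) − 0.1·(-2.1, -0.75) = (-0.54, -0.225)
∂g/∂y at (-0.54, -0.225) = -0.63

-0.63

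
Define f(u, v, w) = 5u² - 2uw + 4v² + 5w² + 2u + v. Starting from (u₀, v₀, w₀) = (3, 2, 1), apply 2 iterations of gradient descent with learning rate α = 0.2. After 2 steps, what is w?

∇f = (10u - 2w + 2, 8v + 1, -2u + 10w)
Step 1: at (3, 2, 1), ∇f = (30, 17, 4) → (3, 2, 1) − 0.2·(30, 17, 4) = (-3, -1.4, 0.2)
Step 2: at (-3, -1.4, 0.2), ∇f = (-28.4, -10.2, 8) → (-3, -1.4, 0.2) − 0.2·(-28.4, -10.2, 8) = (2.68, 0.64, -1.4)
w = -1.4

-1.4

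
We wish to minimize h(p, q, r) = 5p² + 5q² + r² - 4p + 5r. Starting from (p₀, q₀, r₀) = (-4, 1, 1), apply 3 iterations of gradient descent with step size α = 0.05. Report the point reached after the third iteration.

(-0.15, 0.125, 0.0515)

∇h = (10p - 4, 10q, 2r + 5)
Step 1: at (-4, 1, 1), ∇h = (-44, 10, 7) → (-4, 1, 1) − 0.05·(-44, 10, 7) = (-1.8, 0.5, 0.65)
Step 2: at (-1.8, 0.5, 0.65), ∇h = (-22, 5, 6.3) → (-1.8, 0.5, 0.65) − 0.05·(-22, 5, 6.3) = (-0.7, 0.25, 0.335)
Step 3: at (-0.7, 0.25, 0.335), ∇h = (-11, 2.5, 5.67) → (-0.7, 0.25, 0.335) − 0.05·(-11, 2.5, 5.67) = (-0.15, 0.125, 0.0515)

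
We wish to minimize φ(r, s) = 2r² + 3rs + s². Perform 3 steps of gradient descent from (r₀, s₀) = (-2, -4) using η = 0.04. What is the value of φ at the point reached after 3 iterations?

∇φ = (4r + 3s, 3r + 2s)
Step 1: at (-2, -4), ∇φ = (-20, -14) → (-2, -4) − 0.04·(-20, -14) = (-1.2, -3.44)
Step 2: at (-1.2, -3.44), ∇φ = (-15.12, -10.48) → (-1.2, -3.44) − 0.04·(-15.12, -10.48) = (-0.5952, -3.0208)
Step 3: at (-0.5952, -3.0208), ∇φ = (-11.4432, -7.8272) → (-0.5952, -3.0208) − 0.04·(-11.4432, -7.8272) = (-0.137472, -2.707712)
φ(-0.137472, -2.707712) = 8.486205128704

8.486205128704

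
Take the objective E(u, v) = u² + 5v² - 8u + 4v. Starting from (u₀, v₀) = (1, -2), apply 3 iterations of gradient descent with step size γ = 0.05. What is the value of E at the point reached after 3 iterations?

∇E = (2u - 8, 10v + 4)
Step 1: at (1, -2), ∇E = (-6, -16) → (1, -2) − 0.05·(-6, -16) = (1.3, -1.2)
Step 2: at (1.3, -1.2), ∇E = (-5.4, -8) → (1.3, -1.2) − 0.05·(-5.4, -8) = (1.57, -0.8)
Step 3: at (1.57, -0.8), ∇E = (-4.86, -4) → (1.57, -0.8) − 0.05·(-4.86, -4) = (1.813, -0.6)
E(1.813, -0.6) = -11.817031

-11.817031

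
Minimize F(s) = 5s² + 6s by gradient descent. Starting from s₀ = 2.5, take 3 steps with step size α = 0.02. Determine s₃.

0.9872

F′(s) = 10s + 6
s₁ = 2.5 − 0.02·31 = 1.88
s₂ = 1.88 − 0.02·24.8 = 1.384
s₃ = 1.384 − 0.02·19.84 = 0.9872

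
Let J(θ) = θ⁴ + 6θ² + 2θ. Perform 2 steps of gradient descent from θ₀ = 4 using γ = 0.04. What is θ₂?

85.15139584

J′(θ) = 4θ³ + 12θ + 2
θ₁ = 4 − 0.04·306 = -8.24
θ₂ = -8.24 − 0.04·(-2334.784896) = 85.15139584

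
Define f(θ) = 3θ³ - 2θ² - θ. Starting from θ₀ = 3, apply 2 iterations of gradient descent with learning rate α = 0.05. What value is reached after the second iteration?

f′(θ) = 9θ² - 4θ - 1
Step 1: f′(3) = 68; θ₁ = 3 − 0.05·68 = -0.4
Step 2: f′(-0.4) = 2.04; θ₂ = -0.4 − 0.05·2.04 = -0.502

-0.502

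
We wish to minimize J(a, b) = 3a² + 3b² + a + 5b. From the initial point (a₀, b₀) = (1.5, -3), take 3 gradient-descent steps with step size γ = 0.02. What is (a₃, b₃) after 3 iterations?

∇J = (6a + 1, 6b + 5)
Step 1: at (1.5, -3), ∇J = (10, -13) → (1.5, -3) − 0.02·(10, -13) = (1.3, -2.74)
Step 2: at (1.3, -2.74), ∇J = (8.8, -11.44) → (1.3, -2.74) − 0.02·(8.8, -11.44) = (1.124, -2.5112)
Step 3: at (1.124, -2.5112), ∇J = (7.744, -10.0672) → (1.124, -2.5112) − 0.02·(7.744, -10.0672) = (0.96912, -2.309856)

(0.96912, -2.309856)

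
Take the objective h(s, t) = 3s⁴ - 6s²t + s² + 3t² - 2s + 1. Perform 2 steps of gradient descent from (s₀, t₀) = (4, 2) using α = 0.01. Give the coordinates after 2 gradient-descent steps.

(-1.07362976, 3.133304)

∇h = (12s³ - 12st + 2s - 2, -6s² + 6t)
Step 1: at (4, 2), ∇h = (678, -84) → (4, 2) − 0.01·(678, -84) = (-2.78, 2.84)
Step 2: at (-2.78, 2.84), ∇h = (-170.637024, -29.3304) → (-2.78, 2.84) − 0.01·(-170.637024, -29.3304) = (-1.07362976, 3.133304)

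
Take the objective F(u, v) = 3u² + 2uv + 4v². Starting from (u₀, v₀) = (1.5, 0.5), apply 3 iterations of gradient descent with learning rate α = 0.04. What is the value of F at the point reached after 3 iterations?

1.115393844224

∇F = (6u + 2v, 2u + 8v)
(u₁, v₁) = (1.5, 0.5) − 0.04·(10, 7) = (1.1, 0.22)
(u₂, v₂) = (1.1, 0.22) − 0.04·(7.04, 3.96) = (0.8184, 0.0616)
(u₃, v₃) = (0.8184, 0.0616) − 0.04·(5.0336, 2.1296) = (0.617056, -0.023584)
F(0.617056, -0.023584) = 1.115393844224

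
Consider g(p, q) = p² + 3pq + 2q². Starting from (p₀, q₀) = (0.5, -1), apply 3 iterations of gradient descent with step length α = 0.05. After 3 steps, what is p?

0.722625

∇g = (2p + 3q, 3p + 4q)
(p₁, q₁) = (0.5, -1) − 0.05·(-2, -2.5) = (0.6, -0.875)
(p₂, q₂) = (0.6, -0.875) − 0.05·(-1.425, -1.7) = (0.67125, -0.79)
(p₃, q₃) = (0.67125, -0.79) − 0.05·(-1.0275, -1.14625) = (0.722625, -0.7326875)
p = 0.722625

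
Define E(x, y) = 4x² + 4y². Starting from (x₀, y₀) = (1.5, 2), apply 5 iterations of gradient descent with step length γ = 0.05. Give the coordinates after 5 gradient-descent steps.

(0.11664, 0.15552)

∇E = (8x, 8y)
(x₁, y₁) = (1.5, 2) − 0.05·(12, 16) = (0.9, 1.2)
(x₂, y₂) = (0.9, 1.2) − 0.05·(7.2, 9.6) = (0.54, 0.72)
(x₃, y₃) = (0.54, 0.72) − 0.05·(4.32, 5.76) = (0.324, 0.432)
(x₄, y₄) = (0.324, 0.432) − 0.05·(2.592, 3.456) = (0.1944, 0.2592)
(x₅, y₅) = (0.1944, 0.2592) − 0.05·(1.5552, 2.0736) = (0.11664, 0.15552)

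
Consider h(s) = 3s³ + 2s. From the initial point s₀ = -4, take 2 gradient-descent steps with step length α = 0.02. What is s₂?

h′(s) = 9s² + 2
s₁ = -4 − 0.02·146 = -6.92
s₂ = -6.92 − 0.02·432.9776 = -15.579552

-15.579552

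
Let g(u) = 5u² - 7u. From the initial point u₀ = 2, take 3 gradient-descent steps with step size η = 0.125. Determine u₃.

g′(u) = 10u - 7
Step 1: g′(2) = 13; u₁ = 2 − 0.125·13 = 0.375
Step 2: g′(0.375) = -3.25; u₂ = 0.375 − 0.125·(-3.25) = 0.78125
Step 3: g′(0.78125) = 0.8125; u₃ = 0.78125 − 0.125·0.8125 = 0.6796875

0.6796875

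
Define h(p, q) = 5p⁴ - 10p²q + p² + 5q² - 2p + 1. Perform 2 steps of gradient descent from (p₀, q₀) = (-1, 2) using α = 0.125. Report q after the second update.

∇h = (20p³ - 20pq + 2p - 2, -10p² + 10q)
Step 1: at (-1, 2), ∇h = (16, 10) → (-1, 2) − 0.125·(16, 10) = (-3, 0.75)
Step 2: at (-3, 0.75), ∇h = (-503, -82.5) → (-3, 0.75) − 0.125·(-503, -82.5) = (59.875, 11.0625)
q = 11.0625

11.0625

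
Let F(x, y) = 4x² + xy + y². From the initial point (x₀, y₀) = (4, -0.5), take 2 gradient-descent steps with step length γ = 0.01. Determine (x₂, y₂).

∇F = (8x + y, x + 2y)
Step 1: at (4, -0.5), ∇F = (31.5, 3) → (4, -0.5) − 0.01·(31.5, 3) = (3.685, -0.53)
Step 2: at (3.685, -0.53), ∇F = (28.95, 2.625) → (3.685, -0.53) − 0.01·(28.95, 2.625) = (3.3955, -0.55625)

(3.3955, -0.55625)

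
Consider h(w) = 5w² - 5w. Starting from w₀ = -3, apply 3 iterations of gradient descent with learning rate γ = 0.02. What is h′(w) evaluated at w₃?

-17.92

h′(w) = 10w - 5
Step 1: h′(-3) = -35; w₁ = -3 − 0.02·(-35) = -2.3
Step 2: h′(-2.3) = -28; w₂ = -2.3 − 0.02·(-28) = -1.74
Step 3: h′(-1.74) = -22.4; w₃ = -1.74 − 0.02·(-22.4) = -1.292
h′(w) at (-1.292) = -17.92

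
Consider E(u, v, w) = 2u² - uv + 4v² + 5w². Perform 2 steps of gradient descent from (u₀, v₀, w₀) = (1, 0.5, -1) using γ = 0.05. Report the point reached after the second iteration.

∇E = (4u - v, -u + 8v, 10w)
(u₁, v₁, w₁) = (1, 0.5, -1) − 0.05·(3.5, 3, -10) = (0.825, 0.35, -0.5)
(u₂, v₂, w₂) = (0.825, 0.35, -0.5) − 0.05·(2.95, 1.975, -5) = (0.6775, 0.25125, -0.25)

(0.6775, 0.25125, -0.25)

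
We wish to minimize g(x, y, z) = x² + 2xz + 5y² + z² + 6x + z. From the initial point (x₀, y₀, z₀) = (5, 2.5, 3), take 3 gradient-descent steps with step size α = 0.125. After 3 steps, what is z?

-0.328125

∇g = (2x + 2z + 6, 10y, 2x + 2z + 1)
Step 1: at (5, 2.5, 3), ∇g = (22, 25, 17) → (5, 2.5, 3) − 0.125·(22, 25, 17) = (2.25, -0.625, 0.875)
Step 2: at (2.25, -0.625, 0.875), ∇g = (12.25, -6.25, 7.25) → (2.25, -0.625, 0.875) − 0.125·(12.25, -6.25, 7.25) = (0.71875, 0.15625, -0.03125)
Step 3: at (0.71875, 0.15625, -0.03125), ∇g = (7.375, 1.5625, 2.375) → (0.71875, 0.15625, -0.03125) − 0.125·(7.375, 1.5625, 2.375) = (-0.203125, -0.0390625, -0.328125)
z = -0.328125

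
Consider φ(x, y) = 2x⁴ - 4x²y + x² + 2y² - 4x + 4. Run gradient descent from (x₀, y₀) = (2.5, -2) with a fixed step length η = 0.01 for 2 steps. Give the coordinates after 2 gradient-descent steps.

∇φ = (8x³ - 8xy + 2x - 4, -4x² + 4y)
(x₁, y₁) = (2.5, -2) − 0.01·(166, -33) = (0.84, -1.67)
(x₂, y₂) = (0.84, -1.67) − 0.01·(13.644032, -9.5024) = (0.70355968, -1.574976)

(0.70355968, -1.574976)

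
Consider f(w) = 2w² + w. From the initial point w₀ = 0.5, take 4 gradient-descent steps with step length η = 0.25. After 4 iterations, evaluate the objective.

-0.125

f′(w) = 4w + 1
w₁ = 0.5 − 0.25·3 = -0.25
w₂ = -0.25 − 0.25·0 = -0.25
w₃ = -0.25 − 0.25·0 = -0.25
w₄ = -0.25 − 0.25·0 = -0.25
f(-0.25) = -0.125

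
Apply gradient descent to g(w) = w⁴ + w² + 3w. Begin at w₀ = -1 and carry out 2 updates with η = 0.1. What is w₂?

g′(w) = 4w³ + 2w + 3
Step 1: g′(-1) = -3; w₁ = -1 − 0.1·(-3) = -0.7
Step 2: g′(-0.7) = 0.228; w₂ = -0.7 − 0.1·0.228 = -0.7228

-0.7228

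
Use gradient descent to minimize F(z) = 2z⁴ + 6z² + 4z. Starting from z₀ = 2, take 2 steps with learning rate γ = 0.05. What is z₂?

5.7904

F′(z) = 8z³ + 12z + 4
z₁ = 2 − 0.05·92 = -2.6
z₂ = -2.6 − 0.05·(-167.808) = 5.7904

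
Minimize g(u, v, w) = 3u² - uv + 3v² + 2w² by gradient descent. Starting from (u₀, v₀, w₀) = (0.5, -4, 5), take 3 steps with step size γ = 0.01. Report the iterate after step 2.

(0.36665, -3.5254, 4.608)

∇g = (6u - v, -u + 6v, 4w)
(u₁, v₁, w₁) = (0.5, -4, 5) − 0.01·(7, -24.5, 20) = (0.43, -3.755, 4.8)
(u₂, v₂, w₂) = (0.43, -3.755, 4.8) − 0.01·(6.335, -22.96, 19.2) = (0.36665, -3.5254, 4.608)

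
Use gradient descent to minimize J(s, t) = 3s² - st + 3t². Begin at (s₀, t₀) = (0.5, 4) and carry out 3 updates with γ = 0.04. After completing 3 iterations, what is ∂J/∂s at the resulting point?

1.187712

∇J = (6s - t, -s + 6t)
Step 1: at (0.5, 4), ∇J = (-1, 23.5) → (0.5, 4) − 0.04·(-1, 23.5) = (0.54, 3.06)
Step 2: at (0.54, 3.06), ∇J = (0.18, 17.82) → (0.54, 3.06) − 0.04·(0.18, 17.82) = (0.5328, 2.3472)
Step 3: at (0.5328, 2.3472), ∇J = (0.8496, 13.5504) → (0.5328, 2.3472) − 0.04·(0.8496, 13.5504) = (0.498816, 1.805184)
∂J/∂s at (0.498816, 1.805184) = 1.187712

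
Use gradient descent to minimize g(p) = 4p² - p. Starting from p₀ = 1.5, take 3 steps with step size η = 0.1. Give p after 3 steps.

g′(p) = 8p - 1
p₁ = 1.5 − 0.1·11 = 0.4
p₂ = 0.4 − 0.1·2.2 = 0.18
p₃ = 0.18 − 0.1·0.44 = 0.136

0.136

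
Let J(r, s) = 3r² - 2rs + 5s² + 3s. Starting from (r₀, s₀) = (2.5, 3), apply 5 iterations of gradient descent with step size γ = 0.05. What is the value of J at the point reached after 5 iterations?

∇J = (6r - 2s, -2r + 10s + 3)
(r₁, s₁) = (2.5, 3) − 0.05·(9, 28) = (2.05, 1.6)
(r₂, s₂) = (2.05, 1.6) − 0.05·(9.1, 14.9) = (1.595, 0.855)
(r₃, s₃) = (1.595, 0.855) − 0.05·(7.86, 8.36) = (1.202, 0.437)
(r₄, s₄) = (1.202, 0.437) − 0.05·(6.338, 4.966) = (0.8851, 0.1887)
(r₅, s₅) = (0.8851, 0.1887) − 0.05·(4.9332, 3.1168) = (0.63844, 0.03286)
J(0.63844, 0.03286) = 1.284837522

1.284837522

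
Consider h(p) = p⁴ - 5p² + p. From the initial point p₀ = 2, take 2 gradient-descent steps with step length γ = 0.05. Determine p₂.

h′(p) = 4p³ - 10p + 1
Step 1: h′(2) = 13; p₁ = 2 − 0.05·13 = 1.35
Step 2: h′(1.35) = -2.6585; p₂ = 1.35 − 0.05·(-2.6585) = 1.482925

1.482925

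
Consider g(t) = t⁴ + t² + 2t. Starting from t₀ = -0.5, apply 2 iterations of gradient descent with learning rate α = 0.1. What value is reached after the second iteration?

-0.57345

g′(t) = 4t³ + 2t + 2
Step 1: g′(-0.5) = 0.5; t₁ = -0.5 − 0.1·0.5 = -0.55
Step 2: g′(-0.55) = 0.2345; t₂ = -0.55 − 0.1·0.2345 = -0.57345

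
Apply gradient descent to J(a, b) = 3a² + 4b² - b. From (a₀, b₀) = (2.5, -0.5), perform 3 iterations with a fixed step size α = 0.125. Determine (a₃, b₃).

(0.0390625, 0.125)

∇J = (6a, 8b - 1)
(a₁, b₁) = (2.5, -0.5) − 0.125·(15, -5) = (0.625, 0.125)
(a₂, b₂) = (0.625, 0.125) − 0.125·(3.75, 0) = (0.15625, 0.125)
(a₃, b₃) = (0.15625, 0.125) − 0.125·(0.9375, 0) = (0.0390625, 0.125)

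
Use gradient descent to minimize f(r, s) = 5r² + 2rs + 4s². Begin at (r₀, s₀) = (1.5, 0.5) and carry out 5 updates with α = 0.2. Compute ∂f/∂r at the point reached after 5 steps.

-44.39488

∇f = (10r + 2s, 2r + 8s)
Step 1: at (1.5, 0.5), ∇f = (16, 7) → (1.5, 0.5) − 0.2·(16, 7) = (-1.7, -0.9)
Step 2: at (-1.7, -0.9), ∇f = (-18.8, -10.6) → (-1.7, -0.9) − 0.2·(-18.8, -10.6) = (2.06, 1.22)
Step 3: at (2.06, 1.22), ∇f = (23.04, 13.88) → (2.06, 1.22) − 0.2·(23.04, 13.88) = (-2.548, -1.556)
Step 4: at (-2.548, -1.556), ∇f = (-28.592, -17.544) → (-2.548, -1.556) − 0.2·(-28.592, -17.544) = (3.1704, 1.9528)
Step 5: at (3.1704, 1.9528), ∇f = (35.6096, 21.9632) → (3.1704, 1.9528) − 0.2·(35.6096, 21.9632) = (-3.95152, -2.43984)
∂f/∂r at (-3.95152, -2.43984) = -44.39488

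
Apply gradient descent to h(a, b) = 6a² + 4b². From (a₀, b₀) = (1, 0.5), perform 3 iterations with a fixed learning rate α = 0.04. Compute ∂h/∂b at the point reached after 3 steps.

1.257728

∇h = (12a, 8b)
(a₁, b₁) = (1, 0.5) − 0.04·(12, 4) = (0.52, 0.34)
(a₂, b₂) = (0.52, 0.34) − 0.04·(6.24, 2.72) = (0.2704, 0.2312)
(a₃, b₃) = (0.2704, 0.2312) − 0.04·(3.2448, 1.8496) = (0.140608, 0.157216)
∂h/∂b at (0.140608, 0.157216) = 1.257728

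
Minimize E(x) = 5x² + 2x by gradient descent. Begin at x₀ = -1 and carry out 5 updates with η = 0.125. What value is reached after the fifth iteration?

-0.19921875

E′(x) = 10x + 2
x₁ = -1 − 0.125·(-8) = 0
x₂ = 0 − 0.125·2 = -0.25
x₃ = -0.25 − 0.125·(-0.5) = -0.1875
x₄ = -0.1875 − 0.125·0.125 = -0.203125
x₅ = -0.203125 − 0.125·(-0.03125) = -0.19921875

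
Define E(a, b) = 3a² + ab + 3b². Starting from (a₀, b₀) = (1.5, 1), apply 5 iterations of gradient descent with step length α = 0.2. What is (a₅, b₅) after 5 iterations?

∇E = (6a + b, a + 6b)
(a₁, b₁) = (1.5, 1) − 0.2·(10, 7.5) = (-0.5, -0.5)
(a₂, b₂) = (-0.5, -0.5) − 0.2·(-3.5, -3.5) = (0.2, 0.2)
(a₃, b₃) = (0.2, 0.2) − 0.2·(1.4, 1.4) = (-0.08, -0.08)
(a₄, b₄) = (-0.08, -0.08) − 0.2·(-0.56, -0.56) = (0.032, 0.032)
(a₅, b₅) = (0.032, 0.032) − 0.2·(0.224, 0.224) = (-0.0128, -0.0128)

(-0.0128, -0.0128)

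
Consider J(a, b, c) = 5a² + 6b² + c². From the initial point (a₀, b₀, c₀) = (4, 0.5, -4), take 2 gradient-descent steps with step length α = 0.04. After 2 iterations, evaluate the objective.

∇J = (10a, 12b, 2c)
Step 1: at (4, 0.5, -4), ∇J = (40, 6, -8) → (4, 0.5, -4) − 0.04·(40, 6, -8) = (2.4, 0.26, -3.68)
Step 2: at (2.4, 0.26, -3.68), ∇J = (24, 3.12, -7.36) → (2.4, 0.26, -3.68) − 0.04·(24, 3.12, -7.36) = (1.44, 0.1352, -3.3856)
J(1.44, 0.1352, -3.3856) = 21.9399616

21.9399616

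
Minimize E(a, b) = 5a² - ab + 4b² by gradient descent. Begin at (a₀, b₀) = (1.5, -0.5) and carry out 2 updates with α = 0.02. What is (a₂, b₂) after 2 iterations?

∇E = (10a - b, -a + 8b)
Step 1: at (1.5, -0.5), ∇E = (15.5, -5.5) → (1.5, -0.5) − 0.02·(15.5, -5.5) = (1.19, -0.39)
Step 2: at (1.19, -0.39), ∇E = (12.29, -4.31) → (1.19, -0.39) − 0.02·(12.29, -4.31) = (0.9442, -0.3038)

(0.9442, -0.3038)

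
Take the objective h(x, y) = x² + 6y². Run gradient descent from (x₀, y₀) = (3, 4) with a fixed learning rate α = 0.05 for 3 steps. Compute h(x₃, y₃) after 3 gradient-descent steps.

∇h = (2x, 12y)
(x₁, y₁) = (3, 4) − 0.05·(6, 48) = (2.7, 1.6)
(x₂, y₂) = (2.7, 1.6) − 0.05·(5.4, 19.2) = (2.43, 0.64)
(x₃, y₃) = (2.43, 0.64) − 0.05·(4.86, 7.68) = (2.187, 0.256)
h(2.187, 0.256) = 5.176185

5.176185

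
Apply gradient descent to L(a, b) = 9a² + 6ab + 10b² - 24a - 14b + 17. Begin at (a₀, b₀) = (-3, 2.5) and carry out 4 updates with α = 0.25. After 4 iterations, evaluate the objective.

8730915.0830078125

∇L = (18a + 6b - 24, 6a + 20b - 14)
(a₁, b₁) = (-3, 2.5) − 0.25·(-63, 18) = (12.75, -2)
(a₂, b₂) = (12.75, -2) − 0.25·(193.5, 22.5) = (-35.625, -7.625)
(a₃, b₃) = (-35.625, -7.625) − 0.25·(-711, -380.25) = (142.125, 87.4375)
(a₄, b₄) = (142.125, 87.4375) − 0.25·(3058.875, 2587.5) = (-622.59375, -559.4375)
L(-622.59375, -559.4375) = 8730915.0830078125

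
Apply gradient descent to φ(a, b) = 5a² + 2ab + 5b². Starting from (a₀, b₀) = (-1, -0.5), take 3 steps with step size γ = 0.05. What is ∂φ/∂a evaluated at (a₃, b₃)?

-1.008

∇φ = (10a + 2b, 2a + 10b)
(a₁, b₁) = (-1, -0.5) − 0.05·(-11, -7) = (-0.45, -0.15)
(a₂, b₂) = (-0.45, -0.15) − 0.05·(-4.8, -2.4) = (-0.21, -0.03)
(a₃, b₃) = (-0.21, -0.03) − 0.05·(-2.16, -0.72) = (-0.102, 0.006)
∂φ/∂a at (-0.102, 0.006) = -1.008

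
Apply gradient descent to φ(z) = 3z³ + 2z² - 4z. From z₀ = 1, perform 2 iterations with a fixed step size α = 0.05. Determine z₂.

0.503875

φ′(z) = 9z² + 4z - 4
z₁ = 1 − 0.05·9 = 0.55
z₂ = 0.55 − 0.05·0.9225 = 0.503875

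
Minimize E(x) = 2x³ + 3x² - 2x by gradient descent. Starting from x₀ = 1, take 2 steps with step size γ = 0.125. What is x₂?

E′(x) = 6x² + 6x - 2
Step 1: E′(1) = 10; x₁ = 1 − 0.125·10 = -0.25
Step 2: E′(-0.25) = -3.125; x₂ = -0.25 − 0.125·(-3.125) = 0.140625

0.140625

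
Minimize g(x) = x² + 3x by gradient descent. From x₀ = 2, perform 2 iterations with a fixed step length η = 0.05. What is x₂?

1.335

g′(x) = 2x + 3
x₁ = 2 − 0.05·7 = 1.65
x₂ = 1.65 − 0.05·6.3 = 1.335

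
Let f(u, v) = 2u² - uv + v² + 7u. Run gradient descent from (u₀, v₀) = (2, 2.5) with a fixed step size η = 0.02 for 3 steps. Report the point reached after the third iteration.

∇f = (4u - v + 7, -u + 2v)
(u₁, v₁) = (2, 2.5) − 0.02·(12.5, 3) = (1.75, 2.44)
(u₂, v₂) = (1.75, 2.44) − 0.02·(11.56, 3.13) = (1.5188, 2.3774)
(u₃, v₃) = (1.5188, 2.3774) − 0.02·(10.6978, 3.236) = (1.304844, 2.31268)

(1.304844, 2.31268)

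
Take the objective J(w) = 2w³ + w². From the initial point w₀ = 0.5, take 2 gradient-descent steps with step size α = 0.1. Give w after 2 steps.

J′(w) = 6w² + 2w
w₁ = 0.5 − 0.1·2.5 = 0.25
w₂ = 0.25 − 0.1·0.875 = 0.1625

0.1625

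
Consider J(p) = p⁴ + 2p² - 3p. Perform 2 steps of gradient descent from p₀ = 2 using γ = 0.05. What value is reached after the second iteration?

0.269325

J′(p) = 4p³ + 4p - 3
p₁ = 2 − 0.05·37 = 0.15
p₂ = 0.15 − 0.05·(-2.3865) = 0.269325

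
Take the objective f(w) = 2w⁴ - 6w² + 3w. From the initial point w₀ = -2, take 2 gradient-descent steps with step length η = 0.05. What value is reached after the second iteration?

-0.38865

f′(w) = 8w³ - 12w + 3
Step 1: f′(-2) = -37; w₁ = -2 − 0.05·(-37) = -0.15
Step 2: f′(-0.15) = 4.773; w₂ = -0.15 − 0.05·4.773 = -0.38865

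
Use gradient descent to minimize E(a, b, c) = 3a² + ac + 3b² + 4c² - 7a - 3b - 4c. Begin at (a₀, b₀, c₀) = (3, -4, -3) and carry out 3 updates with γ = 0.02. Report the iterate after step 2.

∇E = (6a + c - 7, 6b - 3, a + 8c - 4)
Step 1: at (3, -4, -3), ∇E = (8, -27, -25) → (3, -4, -3) − 0.02·(8, -27, -25) = (2.84, -3.46, -2.5)
Step 2: at (2.84, -3.46, -2.5), ∇E = (7.54, -23.76, -21.16) → (2.84, -3.46, -2.5) − 0.02·(7.54, -23.76, -21.16) = (2.6892, -2.9848, -2.0768)

(2.6892, -2.9848, -2.0768)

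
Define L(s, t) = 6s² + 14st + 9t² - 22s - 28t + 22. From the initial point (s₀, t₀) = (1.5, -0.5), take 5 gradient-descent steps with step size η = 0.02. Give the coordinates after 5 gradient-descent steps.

(1.79622784, 0.0993024)

∇L = (12s + 14t - 22, 14s + 18t - 28)
(s₁, t₁) = (1.5, -0.5) − 0.02·(-11, -16) = (1.72, -0.18)
(s₂, t₂) = (1.72, -0.18) − 0.02·(-3.88, -7.16) = (1.7976, -0.0368)
(s₃, t₃) = (1.7976, -0.0368) − 0.02·(-0.944, -3.496) = (1.81648, 0.03312)
(s₄, t₄) = (1.81648, 0.03312) − 0.02·(0.26144, -1.97312) = (1.8112512, 0.0725824)
(s₅, t₅) = (1.8112512, 0.0725824) − 0.02·(0.751168, -1.336) = (1.79622784, 0.0993024)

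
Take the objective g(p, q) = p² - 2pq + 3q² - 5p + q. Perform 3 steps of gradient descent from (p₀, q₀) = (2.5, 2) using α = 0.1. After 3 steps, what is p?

3.14

∇g = (2p - 2q - 5, -2p + 6q + 1)
(p₁, q₁) = (2.5, 2) − 0.1·(-4, 8) = (2.9, 1.2)
(p₂, q₂) = (2.9, 1.2) − 0.1·(-1.6, 2.4) = (3.06, 0.96)
(p₃, q₃) = (3.06, 0.96) − 0.1·(-0.8, 0.64) = (3.14, 0.896)
p = 3.14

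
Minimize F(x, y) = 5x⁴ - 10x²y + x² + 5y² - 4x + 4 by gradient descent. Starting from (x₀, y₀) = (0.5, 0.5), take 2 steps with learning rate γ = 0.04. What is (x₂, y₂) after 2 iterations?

∇F = (20x³ - 20xy + 2x - 4, -10x² + 10y)
(x₁, y₁) = (0.5, 0.5) − 0.04·(-5.5, 2.5) = (0.72, 0.4)
(x₂, y₂) = (0.72, 0.4) − 0.04·(-0.85504, -1.184) = (0.7542016, 0.44736)

(0.7542016, 0.44736)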